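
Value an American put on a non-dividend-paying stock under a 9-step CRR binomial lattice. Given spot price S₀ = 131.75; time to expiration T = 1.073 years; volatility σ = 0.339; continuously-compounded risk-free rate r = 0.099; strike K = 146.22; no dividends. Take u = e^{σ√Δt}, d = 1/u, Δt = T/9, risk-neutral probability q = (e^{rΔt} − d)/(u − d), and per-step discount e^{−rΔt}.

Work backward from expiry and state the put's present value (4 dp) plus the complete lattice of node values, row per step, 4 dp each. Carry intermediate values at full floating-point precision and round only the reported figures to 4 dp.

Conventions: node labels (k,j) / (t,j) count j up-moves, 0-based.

price = 21.0077
tree:
21.0077
30.1542 13.0894
41.9689 19.9947 7.0482
53.4846 29.5351 11.6918 2.9458
63.7282 41.9689 18.7933 5.4388 0.7244
72.8403 53.4846 29.0232 9.8300 1.5314 0.0000
80.9459 63.7282 41.9689 17.2550 3.2375 0.0000 0.0000
88.1562 72.8403 53.4846 29.0232 6.8445 0.0000 0.0000 0.0000
94.5699 80.9459 63.7282 41.9689 14.4700 0.0000 0.0000 0.0000 0.0000
100.2753 88.1562 72.8403 53.4846 29.0232 0.0000 0.0000 0.0000 0.0000 0.0000

Δt=0.11922, u=1.12418, d=0.88954, q=0.52137, disc=e^(-rΔt)=0.98827
k=9 terminal: V=max(K-S,0) → 100.2753 88.1562 72.8403 53.4846 29.0232 0.0000 0.0000 0.0000 0.0000 0.0000
k=8: j=0 S=51.6501 intr=94.5699 cont=92.8543 V=94.5699[EX]; j=1 S=65.2741 intr=80.9459 cont=79.2302 V=80.9459[EX]; j=2 S=82.4918 intr=63.7282 cont=62.0125 V=63.7282[EX]; j=3 S=104.2511 intr=41.9689 cont=40.2532 V=41.9689[EX]; j=4 S=131.7500 intr=14.4700 cont=13.7284 V=14.4700[EX]; j=5 S=166.5024 intr=0.0000 cont=0.0000 V=0.0000[hold]; j=6 S=210.4217 intr=0.0000 cont=0.0000 V=0.0000[hold]; j=7 S=265.9258 intr=0.0000 cont=0.0000 V=0.0000[hold]; j=8 S=336.0705 intr=0.0000 cont=0.0000 V=0.0000[hold]
k=7: j=0 S=58.0638 intr=88.1562 cont=86.4405 V=88.1562[EX]; j=1 S=73.3797 intr=72.8403 cont=71.1246 V=72.8403[EX]; j=2 S=92.7354 intr=53.4846 cont=51.7689 V=53.4846[EX]; j=3 S=117.1968 intr=29.0232 cont=27.3075 V=29.0232[EX]; j=4 S=148.1104 intr=0.0000 cont=6.8445 V=6.8445[hold]; j=5 S=187.1783 intr=0.0000 cont=0.0000 V=0.0000[hold]; j=6 S=236.5514 intr=0.0000 cont=0.0000 V=0.0000[hold]; j=7 S=298.9479 intr=0.0000 cont=0.0000 V=0.0000[hold]
k=6: j=0 S=65.2741 intr=80.9459 cont=79.2302 V=80.9459[EX]; j=1 S=82.4918 intr=63.7282 cont=62.0125 V=63.7282[EX]; j=2 S=104.2511 intr=41.9689 cont=40.2532 V=41.9689[EX]; j=3 S=131.7500 intr=14.4700 cont=17.2550 V=17.2550[hold]; j=4 S=166.5024 intr=0.0000 cont=3.2375 V=3.2375[hold]; j=5 S=210.4217 intr=0.0000 cont=0.0000 V=0.0000[hold]; j=6 S=265.9258 intr=0.0000 cont=0.0000 V=0.0000[hold]
k=5: j=0 S=73.3797 intr=72.8403 cont=71.1246 V=72.8403[EX]; j=1 S=92.7354 intr=53.4846 cont=51.7689 V=53.4846[EX]; j=2 S=117.1968 intr=29.0232 cont=28.7425 V=29.0232[EX]; j=3 S=148.1104 intr=0.0000 cont=9.8300 V=9.8300[hold]; j=4 S=187.1783 intr=0.0000 cont=1.5314 V=1.5314[hold]; j=5 S=236.5514 intr=0.0000 cont=0.0000 V=0.0000[hold]
k=4: j=0 S=82.4918 intr=63.7282 cont=62.0125 V=63.7282[EX]; j=1 S=104.2511 intr=41.9689 cont=40.2532 V=41.9689[EX]; j=2 S=131.7500 intr=14.4700 cont=18.7933 V=18.7933[hold]; j=3 S=166.5024 intr=0.0000 cont=5.4388 V=5.4388[hold]; j=4 S=210.4217 intr=0.0000 cont=0.7244 V=0.7244[hold]
k=3: j=0 S=92.7354 intr=53.4846 cont=51.7689 V=53.4846[EX]; j=1 S=117.1968 intr=29.0232 cont=29.5351 V=29.5351[hold]; j=2 S=148.1104 intr=0.0000 cont=11.6918 V=11.6918[hold]; j=3 S=187.1783 intr=0.0000 cont=2.9458 V=2.9458[hold]
k=2: j=0 S=104.2511 intr=41.9689 cont=40.5170 V=41.9689[EX]; j=1 S=131.7500 intr=14.4700 cont=19.9947 V=19.9947[hold]; j=2 S=166.5024 intr=0.0000 cont=7.0482 V=7.0482[hold]
k=1: j=0 S=117.1968 intr=29.0232 cont=30.1542 V=30.1542[hold]; j=1 S=148.1104 intr=0.0000 cont=13.0894 V=13.0894[hold]
k=0: j=0 S=131.7500 intr=14.4700 cont=21.0077 V=21.0077[hold]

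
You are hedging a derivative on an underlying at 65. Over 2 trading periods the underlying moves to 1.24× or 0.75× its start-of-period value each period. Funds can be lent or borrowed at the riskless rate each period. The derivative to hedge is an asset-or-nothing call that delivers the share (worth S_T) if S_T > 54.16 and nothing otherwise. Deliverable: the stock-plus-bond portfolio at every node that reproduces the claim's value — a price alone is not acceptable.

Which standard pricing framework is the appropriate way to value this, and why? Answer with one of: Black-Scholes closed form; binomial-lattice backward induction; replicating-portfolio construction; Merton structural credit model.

framework: replicating-portfolio construction

Key observation: the mandate to exhibit the hedge at every date and state singles out the replicating-portfolio construction on the 2-period tree with factors 1.24 and 0.75 from 65.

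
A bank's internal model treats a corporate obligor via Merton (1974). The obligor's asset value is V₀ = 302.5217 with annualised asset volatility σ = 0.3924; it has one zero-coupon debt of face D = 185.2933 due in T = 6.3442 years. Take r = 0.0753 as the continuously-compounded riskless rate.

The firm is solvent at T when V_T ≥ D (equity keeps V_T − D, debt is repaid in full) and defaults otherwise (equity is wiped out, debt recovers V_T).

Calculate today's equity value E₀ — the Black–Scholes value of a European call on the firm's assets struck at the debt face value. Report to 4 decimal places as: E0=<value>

Work the structural quantities from V₀ = 302.5217 against face 185.2933:
d₁ = [ln(V₀/D) + (r + σ²/2)T] / (σ√T)
   = [ln(302.5217/185.2933) + (0.0753 + 0.5·0.3924²)·6.3442] / (0.3924·√6.3442)
   = [0.490213 + 0.966151] / 0.988365 = 1.473508
d₂ = d₁ − σ√T = 1.473508 − 0.988365 = 0.485143
N(d₁) = 0.929693,  N(d₂) = 0.686213,  e^(−rT) = 0.620197
E₀ = V₀·N(d₁) − D·e^(−rT)·N(d₂)
   = 302.5217·0.929693 − 185.2933·0.620197·0.686213 = 202.393897

E0=202.3939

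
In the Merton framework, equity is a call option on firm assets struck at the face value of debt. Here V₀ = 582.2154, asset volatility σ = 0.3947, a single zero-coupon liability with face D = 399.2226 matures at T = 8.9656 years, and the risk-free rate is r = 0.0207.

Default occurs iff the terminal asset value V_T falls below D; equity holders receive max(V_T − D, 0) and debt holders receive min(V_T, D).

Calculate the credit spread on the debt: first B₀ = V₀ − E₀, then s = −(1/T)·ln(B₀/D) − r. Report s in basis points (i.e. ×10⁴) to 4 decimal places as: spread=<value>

spread=389.3515

With assets at 582.2154 and a single debt payment of 399.2226 at 8.9656 years:
d₁ = [ln(V₀/D) + (r + σ²/2)T] / (σ√T)
   = [ln(582.2154/399.2226) + (0.0207 + 0.5·0.3947²)·8.9656] / (0.3947·√8.9656)
   = [0.377321 + 0.883955] / 1.181835 = 1.067219
d₂ = d₁ − σ√T = 1.067219 − 1.181835 = -0.114616
N(d₁) = 0.857063,  N(d₂) = 0.454375,  e^(−rT) = 0.830616
E₀ = V₀·N(d₁) − D·e^(−rT)·N(d₂)
   = 582.2154·0.857063 − 399.2226·0.830616·0.454375 = 348.324627
B₀ = V₀ − E₀ = 582.2154 − 348.324627 = 233.890773
spread = −(1/T)·ln(B₀/D) − r = −(1/8.9656)·ln(233.890773/399.2226) − 0.0207 = 0.03893515
in basis points: 0.03893515 × 10⁴ = 389.3515 bp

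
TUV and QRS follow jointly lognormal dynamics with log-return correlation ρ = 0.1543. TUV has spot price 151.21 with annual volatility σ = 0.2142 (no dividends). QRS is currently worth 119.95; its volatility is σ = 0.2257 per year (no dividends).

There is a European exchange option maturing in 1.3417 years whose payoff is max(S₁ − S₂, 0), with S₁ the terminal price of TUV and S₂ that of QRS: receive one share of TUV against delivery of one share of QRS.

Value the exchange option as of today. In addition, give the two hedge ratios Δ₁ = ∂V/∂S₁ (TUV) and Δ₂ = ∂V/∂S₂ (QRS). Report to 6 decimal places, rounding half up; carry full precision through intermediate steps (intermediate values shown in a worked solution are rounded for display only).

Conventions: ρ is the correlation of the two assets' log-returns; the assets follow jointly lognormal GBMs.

exchange price = 37.604146
Δ1 = 0.806311
Δ2 = -0.702945

σ_eff = √(σ₁² + σ₂² − 2ρσ₁σ₂) = √(0.2142² + 0.2257² − 2·0.1543·0.2142·0.2257) = 0.286187
d₁ = (ln(S₁/S₂) + (q₂ − q₁ + σ_eff²/2)T) / (σ_eff√T) = (ln(151.21/119.95) + (0.0 − 0.0 + 0.040951)·1.3417) / 0.331495 = 0.864384
d₂ = d₁ − σ_eff√T = 0.864384 − 0.331495 = 0.532889
N(d₁) = 0.806311,  N(d₂) = 0.702945
V = S₁·e^{−q₁T}·N(d₁) − S₂·e^{−q₂T}·N(d₂) = 121.922360 − 84.318214 = 37.604146
Key observation: pricing in QRS-units makes this a unit-strike call on the ratio S₁/S₂ — the risk-free rate cancels and cannot affect the value.
Δ₁ = e^{−q₁T}·N(d₁) = 0.806311;  Δ₂ = −e^{−q₂T}·N(d₂) = -0.702945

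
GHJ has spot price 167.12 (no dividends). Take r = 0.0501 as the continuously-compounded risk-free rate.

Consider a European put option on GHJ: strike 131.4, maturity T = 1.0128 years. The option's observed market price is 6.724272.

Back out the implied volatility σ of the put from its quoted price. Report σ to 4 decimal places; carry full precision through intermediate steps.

At σ = 0.3728 the Black–Scholes value reproduces the quote:
σ√T = 0.3728·√1.0128 = 0.375178
d₁ = (ln(S/K) + (r+σ²/2)T) / (σ√T) = (ln(167.12/131.4) + (0.0501+0.3728²/2)·1.0128) / 0.375178 = (0.240466 + 0.121121) / 0.375178 = 0.963773
d₂ = d₁ − σ√T = 0.963773 − 0.375178 = 0.588594
e^{−rT} = 0.950525
N(−d₁) = 0.167580,  N(−d₂) = 0.278067
V = K·e^{−rT}·N(−d₂) − S·N(−d₁) = 34.730228 − 28.005956 = 6.724272 (matching the quote); vega is positive throughout, so no other σ reproduces this price

sigma = 0.3728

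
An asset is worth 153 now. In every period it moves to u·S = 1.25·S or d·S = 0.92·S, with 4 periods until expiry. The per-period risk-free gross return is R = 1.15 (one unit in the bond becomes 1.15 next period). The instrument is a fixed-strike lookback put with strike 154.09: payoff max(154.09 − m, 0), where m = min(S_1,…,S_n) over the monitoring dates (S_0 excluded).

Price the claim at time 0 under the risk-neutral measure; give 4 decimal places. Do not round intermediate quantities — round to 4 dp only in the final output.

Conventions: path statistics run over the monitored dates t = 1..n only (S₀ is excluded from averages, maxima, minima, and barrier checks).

Set p* = 0.6970 (from d < R < u); the path-dependent value is the discounted p*-expectation over all price paths.
Enumerate all 2^4 = 16 price paths (U = up ×1.25, D = down ×0.92); each path with k up-moves has probability p*^k·(1−p*)^(4−k).
DDDD: m=109.6081, payoff=44.4819, prob=0.008432
UDDD: m=148.9241, payoff=5.1659, prob=0.019394
DUDD: m=140.7600, payoff=13.3300, prob=0.019394
UUDD: m=191.2500, payoff=0.0000, prob=0.044607
DDUD: m=129.4992, payoff=24.5908, prob=0.019394
UDUD: m=175.9500, payoff=0.0000, prob=0.044607
DUUD: m=140.7600, payoff=13.3300, prob=0.044607
UUUD: m=191.2500, payoff=0.0000, prob=0.102595
DDDU: m=119.1393, payoff=34.9507, prob=0.019394
UDDU: m=161.8740, payoff=0.0000, prob=0.044607
DUDU: m=140.7600, payoff=13.3300, prob=0.044607
UUDU: m=191.2500, payoff=0.0000, prob=0.102595
DDUU: m=129.4992, payoff=24.5908, prob=0.044607
UDUU: m=175.9500, payoff=0.0000, prob=0.102595
DUUU: m=140.7600, payoff=13.3300, prob=0.102595
UUUU: m=191.2500, payoff=0.0000, prob=0.235969
Price = Σ prob·payoff / R^4 = 5.542282 / 1.749006 = 3.1688

price = 3.1688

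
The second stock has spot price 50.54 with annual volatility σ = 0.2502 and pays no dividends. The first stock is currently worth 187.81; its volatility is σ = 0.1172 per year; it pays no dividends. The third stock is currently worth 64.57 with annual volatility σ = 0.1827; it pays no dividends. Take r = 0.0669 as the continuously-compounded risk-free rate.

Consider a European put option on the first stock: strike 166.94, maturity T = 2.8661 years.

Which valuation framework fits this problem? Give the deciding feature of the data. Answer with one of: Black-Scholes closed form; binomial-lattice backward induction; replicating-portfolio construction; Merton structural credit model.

Key observation: the strike-166.94 put on the first stock is European-exercise on a continuously-modelled lognormal underlying, so its value is a single closed-form evaluation.

framework: Black-Scholes closed form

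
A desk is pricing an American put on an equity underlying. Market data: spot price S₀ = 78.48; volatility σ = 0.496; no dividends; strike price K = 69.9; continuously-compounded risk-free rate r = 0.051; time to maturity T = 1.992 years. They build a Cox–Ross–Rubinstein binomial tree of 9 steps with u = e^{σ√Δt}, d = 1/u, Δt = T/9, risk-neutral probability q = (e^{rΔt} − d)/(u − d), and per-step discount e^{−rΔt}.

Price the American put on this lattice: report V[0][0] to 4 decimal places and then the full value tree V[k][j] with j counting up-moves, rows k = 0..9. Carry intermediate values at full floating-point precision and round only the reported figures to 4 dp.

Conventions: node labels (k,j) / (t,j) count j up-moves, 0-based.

price = 13.5817
tree:
13.5817
18.4595 8.3237
24.4313 12.0668 4.2376
31.3889 17.0546 6.6458 1.5817
39.0403 23.3866 10.2150 2.7181 0.3181
45.4629 30.9298 15.3134 4.6222 0.6025 0.0000
50.5488 39.0403 22.2325 7.7587 1.1411 0.0000 0.0000
54.5762 45.4629 30.9298 12.8089 2.1613 0.0000 0.0000 0.0000
57.7655 50.5488 39.0403 20.6875 4.0936 0.0000 0.0000 0.0000 0.0000
60.2909 54.5762 45.4629 30.9298 7.7535 0.0000 0.0000 0.0000 0.0000 0.0000

Δt=0.22133, u=1.26282, d=0.79188, q=0.46603, disc=e^(-rΔt)=0.98878
k=9 terminal: V=max(K-S,0) → 60.2909 54.5762 45.4629 30.9298 7.7535 0.0000 0.0000 0.0000 0.0000 0.0000
k=8: j=0 S=12.1345 intr=57.7655 cont=56.9809 V=57.7655[EX]; j=1 S=19.3512 intr=50.5488 cont=49.7642 V=50.5488[EX]; j=2 S=30.8597 intr=39.0403 cont=38.2558 V=39.0403[EX]; j=3 S=49.2125 intr=20.6875 cont=19.9030 V=20.6875[EX]; j=4 S=78.4800 intr=0.0000 cont=4.0936 V=4.0936[hold]; j=5 S=125.1535 intr=0.0000 cont=0.0000 V=0.0000[hold]; j=6 S=199.5846 intr=0.0000 cont=0.0000 V=0.0000[hold]; j=7 S=318.2811 intr=0.0000 cont=0.0000 V=0.0000[hold]; j=8 S=507.5687 intr=0.0000 cont=0.0000 V=0.0000[hold]
k=7: j=0 S=15.3238 intr=54.5762 cont=53.7917 V=54.5762[EX]; j=1 S=24.4371 intr=45.4629 cont=44.6783 V=45.4629[EX]; j=2 S=38.9702 intr=30.9298 cont=30.1452 V=30.9298[EX]; j=3 S=62.1465 intr=7.7535 cont=12.8089 V=12.8089[hold]; j=4 S=99.1062 intr=0.0000 cont=2.1613 V=2.1613[hold]; j=5 S=158.0465 intr=0.0000 cont=0.0000 V=0.0000[hold]; j=6 S=252.0397 intr=0.0000 cont=0.0000 V=0.0000[hold]; j=7 S=401.9323 intr=0.0000 cont=0.0000 V=0.0000[hold]
k=6: j=0 S=19.3512 intr=50.5488 cont=49.7642 V=50.5488[EX]; j=1 S=30.8597 intr=39.0403 cont=38.2558 V=39.0403[EX]; j=2 S=49.2125 intr=20.6875 cont=22.2325 V=22.2325[hold]; j=3 S=78.4800 intr=0.0000 cont=7.7587 V=7.7587[hold]; j=4 S=125.1535 intr=0.0000 cont=1.1411 V=1.1411[hold]; j=5 S=199.5846 intr=0.0000 cont=0.0000 V=0.0000[hold]; j=6 S=318.2811 intr=0.0000 cont=0.0000 V=0.0000[hold]
k=5: j=0 S=24.4371 intr=45.4629 cont=44.6783 V=45.4629[EX]; j=1 S=38.9702 intr=30.9298 cont=30.8571 V=30.9298[EX]; j=2 S=62.1465 intr=7.7535 cont=15.3134 V=15.3134[hold]; j=3 S=99.1062 intr=0.0000 cont=4.6222 V=4.6222[hold]; j=4 S=158.0465 intr=0.0000 cont=0.6025 V=0.6025[hold]; j=5 S=252.0397 intr=0.0000 cont=0.0000 V=0.0000[hold]
k=4: j=0 S=30.8597 intr=39.0403 cont=38.2558 V=39.0403[EX]; j=1 S=49.2125 intr=20.6875 cont=23.3866 V=23.3866[hold]; j=2 S=78.4800 intr=0.0000 cont=10.2150 V=10.2150[hold]; j=3 S=125.1535 intr=0.0000 cont=2.7181 V=2.7181[hold]; j=4 S=199.5846 intr=0.0000 cont=0.3181 V=0.3181[hold]
k=3: j=0 S=38.9702 intr=30.9298 cont=31.3889 V=31.3889[hold]; j=1 S=62.1465 intr=7.7535 cont=17.0546 V=17.0546[hold]; j=2 S=99.1062 intr=0.0000 cont=6.6458 V=6.6458[hold]; j=3 S=158.0465 intr=0.0000 cont=1.5817 V=1.5817[hold]
k=2: j=0 S=49.2125 intr=20.6875 cont=24.4313 V=24.4313[hold]; j=1 S=78.4800 intr=0.0000 cont=12.0668 V=12.0668[hold]; j=2 S=125.1535 intr=0.0000 cont=4.2376 V=4.2376[hold]
k=1: j=0 S=62.1465 intr=7.7535 cont=18.4595 V=18.4595[hold]; j=1 S=99.1062 intr=0.0000 cont=8.3237 V=8.3237[hold]
k=0: j=0 S=78.4800 intr=0.0000 cont=13.5817 V=13.5817[hold]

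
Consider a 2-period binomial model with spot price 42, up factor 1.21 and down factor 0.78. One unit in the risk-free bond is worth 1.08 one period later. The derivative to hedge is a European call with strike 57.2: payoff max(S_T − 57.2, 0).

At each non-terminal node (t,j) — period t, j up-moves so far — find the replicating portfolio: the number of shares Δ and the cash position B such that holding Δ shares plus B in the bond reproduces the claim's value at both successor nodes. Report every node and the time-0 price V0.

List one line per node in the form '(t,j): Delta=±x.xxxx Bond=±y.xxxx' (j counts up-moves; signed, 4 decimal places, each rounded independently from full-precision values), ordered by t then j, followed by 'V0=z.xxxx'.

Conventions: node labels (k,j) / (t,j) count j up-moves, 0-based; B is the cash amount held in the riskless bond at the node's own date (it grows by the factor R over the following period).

The replicating-portfolio and risk-neutral prices coincide; use p* = (1.08−0.78)/(1.21−0.78) = 0.6977 for the latter.
Payoffs at expiry: V(2,0)=0.0000, V(2,1)=0.0000, V(2,2)=4.2922
Node (1,0) S=32.7600: V=(p*·0.0000+(1−p*)·0.0000)/1.08=0.0000; Δ=(0.0000−0.0000)/(39.6396−25.5528)=0.0000; B=V−Δ·S=0.0000
Node (1,1) S=50.8200: V=(p*·4.2922+(1−p*)·0.0000)/1.08=2.7727; Δ=(4.2922−0.0000)/(61.4922−39.6396)=0.1964; B=V−Δ·S=-7.2091
Node (0,0) S=42.0000: V=(p*·2.7727+(1−p*)·0.0000)/1.08=1.7912; Δ=(2.7727−0.0000)/(50.8200−32.7600)=0.1535; B=V−Δ·S=-4.6571
Sanity check at the root: Δ(0,0)·S0 + B(0,0) reproduces V0 = 1.7912.

(0,0): Delta=0.1535 Bond=-4.6571
(1,0): Delta=0.0000 Bond=0.0000
(1,1): Delta=0.1964 Bond=-7.2091
V0=1.7912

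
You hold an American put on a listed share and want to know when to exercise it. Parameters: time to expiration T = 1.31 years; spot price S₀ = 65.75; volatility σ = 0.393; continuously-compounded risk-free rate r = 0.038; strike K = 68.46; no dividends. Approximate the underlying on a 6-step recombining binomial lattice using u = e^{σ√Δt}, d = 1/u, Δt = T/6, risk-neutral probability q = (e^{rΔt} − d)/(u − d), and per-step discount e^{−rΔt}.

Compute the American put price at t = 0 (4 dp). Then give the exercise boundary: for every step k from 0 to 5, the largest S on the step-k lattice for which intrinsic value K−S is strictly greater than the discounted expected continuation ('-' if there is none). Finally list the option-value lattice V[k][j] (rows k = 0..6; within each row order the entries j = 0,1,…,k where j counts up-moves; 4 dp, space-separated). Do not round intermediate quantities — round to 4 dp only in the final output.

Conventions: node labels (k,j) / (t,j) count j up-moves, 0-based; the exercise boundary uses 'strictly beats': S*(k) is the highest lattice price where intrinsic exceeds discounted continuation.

params: Δt=0.21833 u=1.20158 d=0.83224 q=0.47678 e^(-rΔt)=0.99174
t_6 payoffs: 46.6131 36.9179 22.9200 2.7100 0.0000 0.0000 0.0000
t_5: node(5,0) S=26.2507 payoff=42.2093 vs cont=41.6437 → 42.2093 [stop]  node(5,1) S=37.9003 payoff=30.5597 vs cont=29.9941 → 30.5597 [stop]  node(5,2) S=54.7198 payoff=13.7402 vs cont=13.1745 → 13.7402 [stop]  node(5,3) S=79.0036 payoff=0.0000 vs cont=1.4062 → 1.4062 [wait]  node(5,4) S=114.0642 payoff=0.0000 vs cont=0.0000 → 0.0000 [wait]  node(5,5) S=164.6840 payoff=0.0000 vs cont=0.0000 → 0.0000 [wait]  ⇒ S*(5)=54.7198
t_4: node(4,0) S=31.5421 payoff=36.9179 vs cont=36.3522 → 36.9179 [stop]  node(4,1) S=45.5400 payoff=22.9200 vs cont=22.3543 → 22.9200 [stop]  node(4,2) S=65.7500 payoff=2.7100 vs cont=7.7947 → 7.7947 [wait]  node(4,3) S=94.9288 payoff=0.0000 vs cont=0.7297 → 0.7297 [wait]  node(4,4) S=137.0567 payoff=0.0000 vs cont=0.0000 → 0.0000 [wait]  ⇒ S*(4)=45.5400
t_3: node(3,0) S=37.9003 payoff=30.5597 vs cont=29.9941 → 30.5597 [stop]  node(3,1) S=54.7198 payoff=13.7402 vs cont=15.5788 → 15.5788 [wait]  node(3,2) S=79.0036 payoff=0.0000 vs cont=4.3897 → 4.3897 [wait]  node(3,3) S=114.0642 payoff=0.0000 vs cont=0.3786 → 0.3786 [wait]  ⇒ S*(3)=37.9003
t_2: node(2,0) S=45.5400 payoff=22.9200 vs cont=23.2237 → 23.2237 [wait]  node(2,1) S=65.7500 payoff=2.7100 vs cont=10.1594 → 10.1594 [wait]  node(2,2) S=94.9288 payoff=0.0000 vs cont=2.4568 → 2.4568 [wait]  ⇒ S*(2)=-
t_1: node(1,0) S=54.7198 payoff=13.7402 vs cont=16.8545 → 16.8545 [wait]  node(1,1) S=79.0036 payoff=0.0000 vs cont=6.4334 → 6.4334 [wait]  ⇒ S*(1)=-
t_0: node(0,0) S=65.7500 payoff=2.7100 vs cont=11.7878 → 11.7878 [wait]  ⇒ S*(0)=-

price = 11.7878
boundary = - - - 37.9003 45.5400 54.7198
tree:
11.7878
16.8545 6.4334
23.2237 10.1594 2.4568
30.5597 15.5788 4.3897 0.3786
36.9179 22.9200 7.7947 0.7297 0.0000
42.2093 30.5597 13.7402 1.4062 0.0000 0.0000
46.6131 36.9179 22.9200 2.7100 0.0000 0.0000 0.0000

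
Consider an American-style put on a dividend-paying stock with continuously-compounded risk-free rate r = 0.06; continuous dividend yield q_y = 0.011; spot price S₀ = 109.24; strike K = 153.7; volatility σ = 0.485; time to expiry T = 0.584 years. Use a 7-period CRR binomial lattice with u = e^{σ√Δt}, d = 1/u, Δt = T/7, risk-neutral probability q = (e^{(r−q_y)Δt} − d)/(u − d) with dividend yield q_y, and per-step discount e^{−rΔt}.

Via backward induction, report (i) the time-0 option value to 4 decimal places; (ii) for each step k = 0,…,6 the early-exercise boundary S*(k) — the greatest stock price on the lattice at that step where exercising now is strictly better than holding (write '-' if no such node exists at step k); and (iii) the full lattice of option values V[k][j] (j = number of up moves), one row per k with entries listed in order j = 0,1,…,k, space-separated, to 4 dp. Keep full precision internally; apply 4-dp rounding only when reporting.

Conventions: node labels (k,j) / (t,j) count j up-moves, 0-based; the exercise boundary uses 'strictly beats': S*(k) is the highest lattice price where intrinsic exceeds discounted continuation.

price = 46.8149
boundary = - 94.9604 82.5474 94.9604 82.5474 94.9604 109.2400
tree:
46.8149
58.7396 34.3661
71.1526 45.8101 22.3085
81.9430 58.7396 32.2605 11.7437
91.3229 71.1526 44.7066 19.0936 3.8917
99.4767 81.9430 58.7396 29.9480 7.5160 0.0000
106.5647 91.3229 71.1526 44.4600 14.5154 0.0000 0.0000
112.7261 99.4767 81.9430 58.7396 28.0331 0.0000 0.0000 0.0000

Δt=0.08343, u=1.15037, d=0.86928, q=0.47961, disc=e^(-rΔt)=0.99501
k=7 terminal: V=max(K-S,0) → 112.7261 99.4767 81.9430 58.7396 28.0331 0.0000 0.0000 0.0000
k=6: j=0 S=47.1353 intr=106.5647 cont=105.8405 V=106.5647[EX]; j=1 S=62.3771 intr=91.3229 cont=90.6127 V=91.3229[EX]; j=2 S=82.5474 intr=71.1526 cont=70.4609 V=71.1526[EX]; j=3 S=109.2400 intr=44.4600 cont=43.7927 V=44.4600[EX]; j=4 S=144.5640 intr=9.1360 cont=14.5154 V=14.5154[hold]; j=5 S=191.3104 intr=0.0000 cont=0.0000 V=0.0000[hold]; j=6 S=253.1727 intr=0.0000 cont=0.0000 V=0.0000[hold]  S*(6)=109.2400
k=5: j=0 S=54.2233 intr=99.4767 cont=98.7590 V=99.4767[EX]; j=1 S=71.7570 intr=81.9430 cont=81.2414 V=81.9430[EX]; j=2 S=94.9604 intr=58.7396 cont=58.0593 V=58.7396[EX]; j=3 S=125.6669 intr=28.0331 cont=29.9480 V=29.9480[hold]; j=4 S=166.3027 intr=0.0000 cont=7.5160 V=7.5160[hold]; j=5 S=220.0785 intr=0.0000 cont=0.0000 V=0.0000[hold]  S*(5)=94.9604
k=4: j=0 S=62.3771 intr=91.3229 cont=90.6127 V=91.3229[EX]; j=1 S=82.5474 intr=71.1526 cont=70.4609 V=71.1526[EX]; j=2 S=109.2400 intr=44.4600 cont=44.7066 V=44.7066[hold]; j=3 S=144.5640 intr=9.1360 cont=19.0936 V=19.0936[hold]; j=4 S=191.3104 intr=0.0000 cont=3.8917 V=3.8917[hold]  S*(4)=82.5474
k=3: j=0 S=71.7570 intr=81.9430 cont=81.2414 V=81.9430[EX]; j=1 S=94.9604 intr=58.7396 cont=58.1769 V=58.7396[EX]; j=2 S=125.6669 intr=28.0331 cont=32.2605 V=32.2605[hold]; j=3 S=166.3027 intr=0.0000 cont=11.7437 V=11.7437[hold]  S*(3)=94.9604
k=2: j=0 S=82.5474 intr=71.1526 cont=70.4609 V=71.1526[EX]; j=1 S=109.2400 intr=44.4600 cont=45.8101 V=45.8101[hold]; j=2 S=144.5640 intr=9.1360 cont=22.3085 V=22.3085[hold]  S*(2)=82.5474
k=1: j=0 S=94.9604 intr=58.7396 cont=58.7035 V=58.7396[EX]; j=1 S=125.6669 intr=28.0331 cont=34.3661 V=34.3661[hold]  S*(1)=94.9604
k=0: j=0 S=109.2400 intr=44.4600 cont=46.8149 V=46.8149[hold]  S*(0)=-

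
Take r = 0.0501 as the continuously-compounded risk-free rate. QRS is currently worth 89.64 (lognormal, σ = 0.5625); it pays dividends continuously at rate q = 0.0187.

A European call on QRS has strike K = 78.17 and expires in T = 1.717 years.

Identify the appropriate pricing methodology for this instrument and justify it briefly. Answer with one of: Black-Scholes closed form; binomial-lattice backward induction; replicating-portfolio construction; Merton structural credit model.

framework: Black-Scholes closed form

Key observation: a European-exercise option on QRS struck at 78.17 — a GBM underlying with constant parameters — admits an analytic price: the data contain no early exercise, no discrete tree, no debt structure.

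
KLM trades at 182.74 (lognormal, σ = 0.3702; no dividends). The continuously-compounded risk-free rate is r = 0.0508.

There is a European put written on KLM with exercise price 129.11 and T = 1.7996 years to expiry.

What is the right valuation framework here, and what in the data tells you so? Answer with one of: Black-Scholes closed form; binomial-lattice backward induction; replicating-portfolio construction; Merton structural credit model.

Key observation: a European claim on KLM (strike 129.11) — a lognormal (GBM) underlying with constant rate and volatility — has an exact closed-form value; no lattice or capital structure is involved.

framework: Black-Scholes closed form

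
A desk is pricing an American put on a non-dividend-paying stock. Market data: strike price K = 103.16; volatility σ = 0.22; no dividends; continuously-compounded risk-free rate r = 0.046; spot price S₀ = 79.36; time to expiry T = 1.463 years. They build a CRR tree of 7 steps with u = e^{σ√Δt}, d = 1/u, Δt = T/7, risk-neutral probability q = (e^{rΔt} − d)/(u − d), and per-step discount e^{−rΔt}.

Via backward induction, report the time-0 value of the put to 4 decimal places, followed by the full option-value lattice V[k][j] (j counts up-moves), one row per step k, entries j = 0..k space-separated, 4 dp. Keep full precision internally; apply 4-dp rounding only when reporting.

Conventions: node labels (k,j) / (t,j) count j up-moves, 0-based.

price = 23.8000
tree:
23.8000
31.3935 16.5233
38.2604 23.8000 10.1871
44.4702 31.3935 15.9403 5.1244
50.0859 38.2604 23.8000 9.0612 1.6260
55.1642 44.4702 31.3935 15.4031 3.4405 0.0000
59.7567 50.0859 38.2604 23.8000 7.2797 0.0000 0.0000
63.9097 55.1642 44.4702 31.3935 15.4031 0.0000 0.0000 0.0000

Δt=0.20900  u=1.10581  d=0.90432  q=0.52282  discount=0.99043
step 7 (expiry): payoffs max(K−S,0) = 63.9097 55.1642 44.4702 31.3935 15.4031 0.0000 0.0000 0.0000
k=6: (k=6,j=0): S=43.4033, K−S=59.7567, hold=58.7696 ⇒ V=59.7567 exercise | (k=6,j=1): S=53.0741, K−S=50.0859, hold=49.0989 ⇒ V=50.0859 exercise | (k=6,j=2): S=64.8996, K−S=38.2604, hold=37.2734 ⇒ V=38.2604 exercise | (k=6,j=3): S=79.3600, K−S=23.8000, hold=22.8130 ⇒ V=23.8000 exercise | (k=6,j=4): S=97.0423, K−S=6.1177, hold=7.2797 ⇒ V=7.2797 continue | (k=6,j=5): S=118.6645, K−S=0.0000, hold=0.0000 ⇒ V=0.0000 continue | (k=6,j=6): S=145.1043, K−S=0.0000, hold=0.0000 ⇒ V=0.0000 continue
k=5: (k=5,j=0): S=47.9958, K−S=55.1642, hold=54.1772 ⇒ V=55.1642 exercise | (k=5,j=1): S=58.6898, K−S=44.4702, hold=43.4832 ⇒ V=44.4702 exercise | (k=5,j=2): S=71.7665, K−S=31.3935, hold=30.4064 ⇒ V=31.3935 exercise | (k=5,j=3): S=87.7569, K−S=15.4031, hold=15.0178 ⇒ V=15.4031 exercise | (k=5,j=4): S=107.3102, K−S=0.0000, hold=3.4405 ⇒ V=3.4405 continue | (k=5,j=5): S=131.2201, K−S=0.0000, hold=0.0000 ⇒ V=0.0000 continue
k=4: (k=4,j=0): S=53.0741, K−S=50.0859, hold=49.0989 ⇒ V=50.0859 exercise | (k=4,j=1): S=64.8996, K−S=38.2604, hold=37.2734 ⇒ V=38.2604 exercise | (k=4,j=2): S=79.3600, K−S=23.8000, hold=22.8130 ⇒ V=23.8000 exercise | (k=4,j=3): S=97.0423, K−S=6.1177, hold=9.0612 ⇒ V=9.0612 continue | (k=4,j=4): S=118.6645, K−S=0.0000, hold=1.6260 ⇒ V=1.6260 continue
k=3: (k=3,j=0): S=58.6898, K−S=44.4702, hold=43.4832 ⇒ V=44.4702 exercise | (k=3,j=1): S=71.7665, K−S=31.3935, hold=30.4064 ⇒ V=31.3935 exercise | (k=3,j=2): S=87.7569, K−S=15.4031, hold=15.9403 ⇒ V=15.9403 continue | (k=3,j=3): S=107.3102, K−S=0.0000, hold=5.1244 ⇒ V=5.1244 continue
k=2: (k=2,j=0): S=64.8996, K−S=38.2604, hold=37.2734 ⇒ V=38.2604 exercise | (k=2,j=1): S=79.3600, K−S=23.8000, hold=23.0911 ⇒ V=23.8000 exercise | (k=2,j=2): S=97.0423, K−S=6.1177, hold=10.1871 ⇒ V=10.1871 continue
k=1: (k=1,j=0): S=71.7665, K−S=31.3935, hold=30.4064 ⇒ V=31.3935 exercise | (k=1,j=1): S=87.7569, K−S=15.4031, hold=16.5233 ⇒ V=16.5233 continue
k=0: (k=0,j=0): S=79.3600, K−S=23.8000, hold=23.3930 ⇒ V=23.8000 exercise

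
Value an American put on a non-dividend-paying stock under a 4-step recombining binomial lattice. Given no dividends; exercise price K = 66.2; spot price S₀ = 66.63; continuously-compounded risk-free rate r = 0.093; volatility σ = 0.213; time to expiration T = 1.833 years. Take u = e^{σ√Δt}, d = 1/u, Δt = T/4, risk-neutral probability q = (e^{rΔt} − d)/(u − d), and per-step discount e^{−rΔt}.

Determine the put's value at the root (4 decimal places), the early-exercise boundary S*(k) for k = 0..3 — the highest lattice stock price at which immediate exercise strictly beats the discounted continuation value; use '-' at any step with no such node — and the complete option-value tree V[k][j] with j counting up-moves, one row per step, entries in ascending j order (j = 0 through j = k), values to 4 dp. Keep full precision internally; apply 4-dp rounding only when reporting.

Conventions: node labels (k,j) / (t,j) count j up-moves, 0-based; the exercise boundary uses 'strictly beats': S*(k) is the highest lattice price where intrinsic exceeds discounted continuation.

Δt=0.45825  u=1.15510  d=0.86572  q=0.61447  discount=0.95828
step 4 (expiry): payoffs max(K−S,0) = 28.7727 16.2622 0.0000 0.0000 0.0000
step 3: (k=3,j=0): S=43.2324, K−S=22.9676, hold=20.2057 ⇒ V=22.9676 exercise | (k=3,j=1): S=57.6832, K−S=8.5168, hold=6.0080 ⇒ V=8.5168 exercise | (k=3,j=2): S=76.9644, K−S=0.0000, hold=0.0000 ⇒ V=0.0000 continue | (k=3,j=3): S=102.6906, K−S=0.0000, hold=0.0000 ⇒ V=0.0000 continue  boundary S*=57.6832
step 2: (k=2,j=0): S=49.9378, K−S=16.2622, hold=13.5002 ⇒ V=16.2622 exercise | (k=2,j=1): S=66.6300, K−S=0.0000, hold=3.1465 ⇒ V=3.1465 continue | (k=2,j=2): S=88.9018, K−S=0.0000, hold=0.0000 ⇒ V=0.0000 continue  boundary S*=49.9378
step 1: (k=1,j=0): S=57.6832, K−S=8.5168, hold=7.8607 ⇒ V=8.5168 exercise | (k=1,j=1): S=76.9644, K−S=0.0000, hold=1.1624 ⇒ V=1.1624 continue  boundary S*=57.6832
step 0: (k=0,j=0): S=66.6300, K−S=0.0000, hold=3.8310 ⇒ V=3.8310 continue  boundary S*=-

price = 3.8310
boundary = - 57.6832 49.9378 57.6832
tree:
3.8310
8.5168 1.1624
16.2622 3.1465 0.0000
22.9676 8.5168 0.0000 0.0000
28.7727 16.2622 0.0000 0.0000 0.0000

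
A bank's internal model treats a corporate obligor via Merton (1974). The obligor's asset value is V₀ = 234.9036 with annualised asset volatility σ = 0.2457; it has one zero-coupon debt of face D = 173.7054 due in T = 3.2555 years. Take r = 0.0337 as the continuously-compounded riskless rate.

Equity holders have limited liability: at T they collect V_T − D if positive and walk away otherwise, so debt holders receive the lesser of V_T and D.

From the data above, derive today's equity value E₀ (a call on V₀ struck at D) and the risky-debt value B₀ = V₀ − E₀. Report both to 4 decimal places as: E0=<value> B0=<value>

With assets at 234.9036 and a single debt payment of 173.7054 at 3.2555 years:
d₁ = [ln(V₀/D) + (r + σ²/2)T] / (σ√T)
   = [ln(234.9036/173.7054) + (0.0337 + 0.5·0.2457²)·3.2555] / (0.2457·√3.2555)
   = [0.301814 + 0.207975] / 0.443317 = 1.149945
d₂ = d₁ − σ√T = 1.149945 − 0.443317 = 0.706628
N(d₁) = 0.874917,  N(d₂) = 0.760101,  e^(−rT) = 0.896094
E₀ = V₀·N(d₁) − D·e^(−rT)·N(d₂)
   = 234.9036·0.874917 − 173.7054·0.896094·0.760101 = 87.206534
B₀ = V₀ − E₀ = 234.9036 − 87.206534 = 147.697066

E0=87.2065 B0=147.6971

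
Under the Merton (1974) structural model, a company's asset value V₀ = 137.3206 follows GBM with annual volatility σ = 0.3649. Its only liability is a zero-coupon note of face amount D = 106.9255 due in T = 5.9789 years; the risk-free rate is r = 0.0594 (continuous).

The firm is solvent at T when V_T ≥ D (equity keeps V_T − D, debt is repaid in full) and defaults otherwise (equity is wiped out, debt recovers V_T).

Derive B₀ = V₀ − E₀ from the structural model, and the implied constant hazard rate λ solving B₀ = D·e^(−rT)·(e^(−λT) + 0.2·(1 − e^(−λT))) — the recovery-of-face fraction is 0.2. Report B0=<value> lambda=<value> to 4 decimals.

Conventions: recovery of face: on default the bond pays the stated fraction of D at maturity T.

B0=62.2716 lambda=0.0398

Work the structural quantities from V₀ = 137.3206 against face 106.9255:
d₁ = [ln(V₀/D) + (r + σ²/2)T] / (σ√T)
   = [ln(137.3206/106.9255) + (0.0594 + 0.5·0.3649²)·5.9789] / (0.3649·√5.9789)
   = [0.250186 + 0.753198] / 0.892246 = 1.124560
d₂ = d₁ − σ√T = 1.124560 − 0.892246 = 0.232314
N(d₁) = 0.869612,  N(d₂) = 0.591853,  e^(−rT) = 0.701071
E₀ = V₀·N(d₁) − D·e^(−rT)·N(d₂)
   = 137.3206·0.869612 − 106.9255·0.701071·0.591853 = 75.048995
B₀ = V₀ − E₀ = 137.3206 − 75.048995 = 62.271605
e^(−λT) = (B₀·e^(rT)/D − 0.2)/(1 − 0.2) = (62.2716·1.426390/106.9255 − 0.2)/0.8 = 0.78838160
λ = −ln(0.78838160)/5.9789 = 0.039769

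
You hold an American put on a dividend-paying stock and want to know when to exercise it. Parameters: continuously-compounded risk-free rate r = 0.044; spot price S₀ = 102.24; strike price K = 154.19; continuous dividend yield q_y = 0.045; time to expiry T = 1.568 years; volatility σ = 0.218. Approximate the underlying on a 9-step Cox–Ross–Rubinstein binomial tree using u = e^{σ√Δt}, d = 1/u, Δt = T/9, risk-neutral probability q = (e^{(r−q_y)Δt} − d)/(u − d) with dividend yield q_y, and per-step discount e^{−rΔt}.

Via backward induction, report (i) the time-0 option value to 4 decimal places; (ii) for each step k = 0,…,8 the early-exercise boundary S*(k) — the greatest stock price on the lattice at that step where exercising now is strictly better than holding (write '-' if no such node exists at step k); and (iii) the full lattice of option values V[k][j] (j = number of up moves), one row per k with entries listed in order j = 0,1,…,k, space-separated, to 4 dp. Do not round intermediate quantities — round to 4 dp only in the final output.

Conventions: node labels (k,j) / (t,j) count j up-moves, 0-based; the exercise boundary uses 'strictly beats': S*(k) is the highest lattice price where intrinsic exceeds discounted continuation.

price = 51.9500
boundary = 102.2400 93.3476 102.2400 93.3476 102.2400 111.9795 102.2400 111.9795 122.6469
tree:
51.9500
60.8424 42.9369
68.9614 51.9500 33.7210
76.3743 60.8424 42.5161 24.5958
83.1424 68.9614 51.9500 32.8308 15.9391
89.3218 76.3743 60.8424 42.2105 23.0486 8.3799
94.9638 83.1424 68.9614 51.9500 31.9906 13.5896 2.7874
100.1150 89.3218 76.3743 60.8424 42.2105 21.2710 5.3636 0.0000
104.8182 94.9638 83.1424 68.9614 51.9500 31.5431 10.3208 0.0000 0.0000
109.1124 100.1150 89.3218 76.3743 60.8424 42.2105 19.8596 0.0000 0.0000 0.0000

Δt=0.17422, u=1.09526, d=0.91302, q=0.47631, disc=e^(-rΔt)=0.99236
k=9 terminal: V=max(K-S,0) → 109.1124 100.1150 89.3218 76.3743 60.8424 42.2105 19.8596 0.0000 0.0000 0.0000
k=8: j=0 S=49.3718 intr=104.8182 cont=104.0263 V=104.8182[EX]; j=1 S=59.2262 intr=94.9638 cont=94.2488 V=94.9638[EX]; j=2 S=71.0476 intr=83.1424 cont=82.5197 V=83.1424[EX]; j=3 S=85.2286 intr=68.9614 cont=68.4495 V=68.9614[EX]; j=4 S=102.2400 intr=51.9500 cont=51.5710 V=51.9500[EX]; j=5 S=122.6469 intr=31.5431 cont=31.3235 V=31.5431[EX]; j=6 S=147.1269 intr=7.0631 cont=10.3208 V=10.3208[hold]; j=7 S=176.4930 intr=0.0000 cont=0.0000 V=0.0000[hold]; j=8 S=211.7206 intr=0.0000 cont=0.0000 V=0.0000[hold]  S*(8)=122.6469
k=7: j=0 S=54.0750 intr=100.1150 cont=99.3598 V=100.1150[EX]; j=1 S=64.8682 intr=89.3218 cont=88.6509 V=89.3218[EX]; j=2 S=77.8157 intr=76.3743 cont=75.8045 V=76.3743[EX]; j=3 S=93.3476 intr=60.8424 cont=60.3939 V=60.8424[EX]; j=4 S=111.9795 intr=42.2105 cont=41.9075 V=42.2105[EX]; j=5 S=134.3304 intr=19.8596 cont=21.2710 V=21.2710[hold]; j=6 S=161.1424 intr=0.0000 cont=5.3636 V=5.3636[hold]; j=7 S=193.3060 intr=0.0000 cont=0.0000 V=0.0000[hold]  S*(7)=111.9795
k=6: j=0 S=59.2262 intr=94.9638 cont=94.2488 V=94.9638[EX]; j=1 S=71.0476 intr=83.1424 cont=82.5197 V=83.1424[EX]; j=2 S=85.2286 intr=68.9614 cont=68.4495 V=68.9614[EX]; j=3 S=102.2400 intr=51.9500 cont=51.5710 V=51.9500[EX]; j=4 S=122.6469 intr=31.5431 cont=31.9906 V=31.9906[hold]; j=5 S=147.1269 intr=7.0631 cont=13.5896 V=13.5896[hold]; j=6 S=176.4930 intr=0.0000 cont=2.7874 V=2.7874[hold]  S*(6)=102.2400
k=5: j=0 S=64.8682 intr=89.3218 cont=88.6509 V=89.3218[EX]; j=1 S=77.8157 intr=76.3743 cont=75.8045 V=76.3743[EX]; j=2 S=93.3476 intr=60.8424 cont=60.3939 V=60.8424[EX]; j=3 S=111.9795 intr=42.2105 cont=42.1190 V=42.2105[EX]; j=4 S=134.3304 intr=19.8596 cont=23.0486 V=23.0486[hold]; j=5 S=161.1424 intr=0.0000 cont=8.3799 V=8.3799[hold]  S*(5)=111.9795
k=4: j=0 S=71.0476 intr=83.1424 cont=82.5197 V=83.1424[EX]; j=1 S=85.2286 intr=68.9614 cont=68.4495 V=68.9614[EX]; j=2 S=102.2400 intr=51.9500 cont=51.5710 V=51.9500[EX]; j=3 S=122.6469 intr=31.5431 cont=32.8308 V=32.8308[hold]; j=4 S=147.1269 intr=7.0631 cont=15.9391 V=15.9391[hold]  S*(4)=102.2400
k=3: j=0 S=77.8157 intr=76.3743 cont=75.8045 V=76.3743[EX]; j=1 S=93.3476 intr=60.8424 cont=60.3939 V=60.8424[EX]; j=2 S=111.9795 intr=42.2105 cont=42.5161 V=42.5161[hold]; j=3 S=134.3304 intr=19.8596 cont=24.5958 V=24.5958[hold]  S*(3)=93.3476
k=2: j=0 S=85.2286 intr=68.9614 cont=68.4495 V=68.9614[EX]; j=1 S=102.2400 intr=51.9500 cont=51.7154 V=51.9500[EX]; j=2 S=122.6469 intr=31.5431 cont=33.7210 V=33.7210[hold]  S*(2)=102.2400
k=1: j=0 S=93.3476 intr=60.8424 cont=60.3939 V=60.8424[EX]; j=1 S=111.9795 intr=42.2105 cont=42.9369 V=42.9369[hold]  S*(1)=93.3476
k=0: j=0 S=102.2400 intr=51.9500 cont=51.9143 V=51.9500[EX]  S*(0)=102.2400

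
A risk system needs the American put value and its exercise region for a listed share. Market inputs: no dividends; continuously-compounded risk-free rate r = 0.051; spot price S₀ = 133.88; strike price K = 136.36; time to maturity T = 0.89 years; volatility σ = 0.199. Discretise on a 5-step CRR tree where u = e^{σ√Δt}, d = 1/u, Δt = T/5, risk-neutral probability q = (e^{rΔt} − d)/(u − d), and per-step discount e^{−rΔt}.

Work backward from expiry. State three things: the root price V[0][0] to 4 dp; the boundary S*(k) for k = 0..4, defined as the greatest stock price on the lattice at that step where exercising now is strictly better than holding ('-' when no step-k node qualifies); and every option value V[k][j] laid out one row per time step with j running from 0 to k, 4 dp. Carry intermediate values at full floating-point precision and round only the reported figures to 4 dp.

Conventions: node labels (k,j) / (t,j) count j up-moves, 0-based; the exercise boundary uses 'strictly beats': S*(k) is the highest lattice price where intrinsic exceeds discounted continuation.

params: Δt=0.17800 u=1.08758 d=0.91947 q=0.53327 e^(-rΔt)=0.99096
t_5 payoffs: 48.3762 32.2894 13.2614 0.0000 0.0000 0.0000
t_4: node(4,0) S=95.6897 payoff=40.6703 vs cont=39.4380 → 40.6703 [stop]  node(4,1) S=113.1854 payoff=23.1746 vs cont=21.9423 → 23.1746 [stop]  node(4,2) S=133.8800 payoff=2.4800 vs cont=6.1336 → 6.1336 [wait]  node(4,3) S=158.3583 payoff=0.0000 vs cont=0.0000 → 0.0000 [wait]  node(4,4) S=187.3122 payoff=0.0000 vs cont=0.0000 → 0.0000 [wait]  ⇒ S*(4)=113.1854
t_3: node(3,0) S=104.0706 payoff=32.2894 vs cont=31.0571 → 32.2894 [stop]  node(3,1) S=123.0986 payoff=13.2614 vs cont=13.9599 → 13.9599 [wait]  node(3,2) S=145.6057 payoff=0.0000 vs cont=2.8369 → 2.8369 [wait]  node(3,3) S=172.2279 payoff=0.0000 vs cont=0.0000 → 0.0000 [wait]  ⇒ S*(3)=104.0706
t_2: node(2,0) S=113.1854 payoff=23.1746 vs cont=22.3114 → 23.1746 [stop]  node(2,1) S=133.8800 payoff=2.4800 vs cont=7.9558 → 7.9558 [wait]  node(2,2) S=158.3583 payoff=0.0000 vs cont=1.3121 → 1.3121 [wait]  ⇒ S*(2)=113.1854
t_1: node(1,0) S=123.0986 payoff=13.2614 vs cont=14.9228 → 14.9228 [wait]  node(1,1) S=145.6057 payoff=0.0000 vs cont=4.3730 → 4.3730 [wait]  ⇒ S*(1)=-
t_0: node(0,0) S=133.8800 payoff=2.4800 vs cont=9.2129 → 9.2129 [wait]  ⇒ S*(0)=-

price = 9.2129
boundary = - - 113.1854 104.0706 113.1854
tree:
9.2129
14.9228 4.3730
23.1746 7.9558 1.3121
32.2894 13.9599 2.8369 0.0000
40.6703 23.1746 6.1336 0.0000 0.0000
48.3762 32.2894 13.2614 0.0000 0.0000 0.0000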